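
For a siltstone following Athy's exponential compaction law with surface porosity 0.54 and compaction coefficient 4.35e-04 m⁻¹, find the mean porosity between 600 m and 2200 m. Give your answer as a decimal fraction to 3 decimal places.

0.300

Working in km (1 km = 1000 m; c in km⁻¹ = c in m⁻¹ × 1000):
⟨n⟩ = (1/(z₂−z₁)) ∫ n₀ e^(−cz) dz = n₀·(e^(−c·z₁) − e^(−c·z₂)) / (c·(z₂−z₁))
e^(−0.435×0.6) = 0.7703; e^(−0.435×2.2) = 0.3840
⟨n⟩ = 0.54 × (0.7703 − 0.3840) / (0.435 × 1.6) = 0.54 × 0.5549 = 0.2997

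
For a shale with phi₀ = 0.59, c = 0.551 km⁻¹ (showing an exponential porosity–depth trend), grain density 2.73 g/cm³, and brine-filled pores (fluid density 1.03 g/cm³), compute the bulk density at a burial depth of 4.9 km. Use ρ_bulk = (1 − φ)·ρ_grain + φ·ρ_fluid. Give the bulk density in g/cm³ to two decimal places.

Porosity at depth: phi = 0.59·exp(−0.551×4.9) = 0.59×0.0672 = 0.0397
Bulk density: ρ_b = (1−phi)ρ_g + phi·ρ_f = 0.9603×2.73 + 0.0397×1.03
       = 2.622 + 0.041 = 2.663 g/cm³

2.66 g/cm³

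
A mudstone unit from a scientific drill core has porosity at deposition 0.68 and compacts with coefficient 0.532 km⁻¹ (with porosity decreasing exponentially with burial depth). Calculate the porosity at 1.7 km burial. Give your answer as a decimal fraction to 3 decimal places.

0.275

n = n₀·exp(−c·Z) = 0.68 × exp(−0.532 × 1.7) = 0.68 × exp(−0.9044)
  = 0.68 × 0.4048 = 0.2753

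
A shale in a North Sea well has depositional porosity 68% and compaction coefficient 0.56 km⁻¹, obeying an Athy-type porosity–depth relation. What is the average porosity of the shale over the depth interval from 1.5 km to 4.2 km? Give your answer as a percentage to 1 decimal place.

15.1%

⟨n⟩ = (1/(z₂−z₁)) ∫ n₀ e^(−cz) dz = n₀·(e^(−c·z₁) − e^(−c·z₂)) / (c·(z₂−z₁))
e^(−0.56×1.5) = 0.4317; e^(−0.56×4.2) = 0.0952
⟨n⟩ = 0.68 × (0.4317 − 0.0952) / (0.56 × 2.7) = 0.68 × 0.2226 = 0.1514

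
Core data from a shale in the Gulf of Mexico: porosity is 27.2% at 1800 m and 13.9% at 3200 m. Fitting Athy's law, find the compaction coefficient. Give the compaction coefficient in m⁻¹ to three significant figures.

Working in km (1 km = 1000 m; c in km⁻¹ = c in m⁻¹ × 1000):
Athy: φ(d) = φ₀ e^(−cd) ⇒ φ₁/φ₂ = e^{c(d₂−d₁)} ⇒ c = ln(φ₁/φ₂)/(d₂−d₁)
c = ln(0.272/0.139) / (3.2 − 1.8) = ln(1.957) / 1.4 = 0.6713 / 1.4 = 0.4795 km⁻¹

0.000480 m⁻¹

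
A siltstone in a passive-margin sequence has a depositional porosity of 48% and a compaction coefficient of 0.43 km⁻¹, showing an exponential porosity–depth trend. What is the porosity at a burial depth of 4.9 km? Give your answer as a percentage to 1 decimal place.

phi = phi₀·exp(−c·d) = 0.48 × exp(−0.43 × 4.9) = 0.48 × exp(−2.107)
  = 0.48 × 0.1216 = 0.0584

5.8%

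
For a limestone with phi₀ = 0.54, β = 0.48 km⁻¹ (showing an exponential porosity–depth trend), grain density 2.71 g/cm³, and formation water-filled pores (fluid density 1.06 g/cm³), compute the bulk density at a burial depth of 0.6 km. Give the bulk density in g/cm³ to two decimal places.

2.04 g/cm³

Porosity at depth: phi = 0.54·exp(−0.48×0.6) = 0.54×0.7498 = 0.4049
Bulk density: ρ_b = (1−phi)ρ_g + phi·ρ_f = 0.5951×2.71 + 0.4049×1.06
       = 1.613 + 0.429 = 2.042 g/cm³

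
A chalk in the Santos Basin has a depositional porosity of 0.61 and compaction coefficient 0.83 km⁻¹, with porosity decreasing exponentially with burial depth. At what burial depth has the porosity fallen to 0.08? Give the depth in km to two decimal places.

2.45 km

Invert Athy's law: d = ln(phi₀/phi) / β
d = ln(0.61/0.08) / 0.83 = ln(7.625) / 0.83 = 2.0314 / 0.83 = 2.448 km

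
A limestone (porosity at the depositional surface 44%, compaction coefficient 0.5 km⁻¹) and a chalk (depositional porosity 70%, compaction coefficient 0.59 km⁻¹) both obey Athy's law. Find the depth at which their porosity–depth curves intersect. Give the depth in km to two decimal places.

5.16 km

Set phi₀ₐ e^(−kₐd) = phi₀ᵦ e^(−kᵦd) ⇒ ln(phi₀ₐ/phi₀ᵦ) = (kₐ − kᵦ)·d
d = ln(0.44/0.7) / (0.5 − 0.59) = -0.4643 / -0.09 = 5.159 km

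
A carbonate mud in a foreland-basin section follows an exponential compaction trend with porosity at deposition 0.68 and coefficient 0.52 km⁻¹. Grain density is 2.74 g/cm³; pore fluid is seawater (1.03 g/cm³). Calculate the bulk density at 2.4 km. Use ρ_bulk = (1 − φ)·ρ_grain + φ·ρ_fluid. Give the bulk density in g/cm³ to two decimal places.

2.41 g/cm³

Porosity at depth: n = 0.68·exp(−0.52×2.4) = 0.68×0.2871 = 0.1952
Bulk density: ρ_b = (1−n)ρ_g + n·ρ_f = 0.8048×2.74 + 0.1952×1.03
       = 2.205 + 0.201 = 2.406 g/cm³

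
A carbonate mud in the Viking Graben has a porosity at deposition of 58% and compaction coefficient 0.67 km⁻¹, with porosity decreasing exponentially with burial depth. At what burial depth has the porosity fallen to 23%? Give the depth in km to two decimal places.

Invert Athy's law: Z = ln(n₀/n) / c
Z = ln(0.58/0.23) / 0.67 = ln(2.522) / 0.67 = 0.9249 / 0.67 = 1.381 km

1.38 km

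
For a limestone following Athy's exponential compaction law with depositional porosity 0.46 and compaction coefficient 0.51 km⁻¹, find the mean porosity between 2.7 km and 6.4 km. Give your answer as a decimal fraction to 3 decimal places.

⟨φ⟩ = (1/(d₂−d₁)) ∫ φ₀ e^(−cd) dd = φ₀·(e^(−c·d₁) − e^(−c·d₂)) / (c·(d₂−d₁))
e^(−0.51×2.7) = 0.2523; e^(−0.51×6.4) = 0.0382
⟨φ⟩ = 0.46 × (0.2523 − 0.0382) / (0.51 × 3.7) = 0.46 × 0.1135 = 0.0522

0.052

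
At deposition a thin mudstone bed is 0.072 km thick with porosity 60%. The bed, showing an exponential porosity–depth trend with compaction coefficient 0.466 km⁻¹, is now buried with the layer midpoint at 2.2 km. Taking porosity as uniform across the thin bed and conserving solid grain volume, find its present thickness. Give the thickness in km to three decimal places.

Porosity at 2.2 km: φ = 0.6·exp(−0.466×2.2) = 0.2152
Solid-volume conservation: h(1−φ) = h₀(1−φ₀) ⇒ h = h₀·(1−φ₀)/(1−φ)
h = 0.072 × (1 − 0.6)/(1 − 0.2152) = 0.072 × 0.5097 = 0.0367 km

0.037 km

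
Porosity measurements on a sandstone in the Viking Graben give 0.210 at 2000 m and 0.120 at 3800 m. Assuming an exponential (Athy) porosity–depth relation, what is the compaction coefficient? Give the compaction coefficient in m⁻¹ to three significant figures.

Working in km (1 km = 1000 m; c in km⁻¹ = c in m⁻¹ × 1000):
Athy: n(z) = n₀ e^(−cz) ⇒ n₁/n₂ = e^{c(z₂−z₁)} ⇒ c = ln(n₁/n₂)/(z₂−z₁)
c = ln(0.21/0.12) / (3.8 − 2) = ln(1.75) / 1.8 = 0.5596 / 1.8 = 0.3109 km⁻¹

0.000311 m⁻¹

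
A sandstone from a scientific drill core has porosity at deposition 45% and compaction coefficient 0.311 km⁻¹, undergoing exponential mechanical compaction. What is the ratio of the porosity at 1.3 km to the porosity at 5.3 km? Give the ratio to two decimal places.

n(Z₁)/n(Z₂) = e^(−c·Z₁)/e^(−c·Z₂) = e^{c(Z₂−Z₁)}
= exp(0.311 × 4) = exp(1.244) = 3.4695

3.47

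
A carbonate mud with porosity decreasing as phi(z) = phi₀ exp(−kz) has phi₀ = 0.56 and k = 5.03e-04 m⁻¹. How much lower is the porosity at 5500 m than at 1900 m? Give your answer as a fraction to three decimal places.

0.180

Working in km (1 km = 1000 m; k in km⁻¹ = k in m⁻¹ × 1000):
phi(1.9) = 0.56·e^(−0.503×1.9) = 0.2153
phi(5.5) = 0.56·e^(−0.503×5.5) = 0.0352
Δphi = 0.2153 − 0.0352 = 0.1801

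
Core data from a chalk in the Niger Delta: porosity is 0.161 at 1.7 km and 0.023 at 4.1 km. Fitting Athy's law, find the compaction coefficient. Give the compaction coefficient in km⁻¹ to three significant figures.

0.811 km⁻¹

Athy: phi(d) = phi₀ e^(−βd) ⇒ phi₁/phi₂ = e^{β(d₂−d₁)} ⇒ β = ln(phi₁/phi₂)/(d₂−d₁)
β = ln(0.161/0.023) / (4.1 − 1.7) = ln(7) / 2.4 = 1.9459 / 2.4 = 0.8108 km⁻¹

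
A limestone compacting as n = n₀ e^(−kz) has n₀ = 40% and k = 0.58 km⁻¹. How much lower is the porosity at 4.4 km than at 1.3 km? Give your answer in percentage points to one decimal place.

n(1.3) = 0.4·e^(−0.58×1.3) = 0.1882
n(4.4) = 0.4·e^(−0.58×4.4) = 0.0312
Δn = 0.1882 − 0.0312 = 0.1570

15.7 percentage points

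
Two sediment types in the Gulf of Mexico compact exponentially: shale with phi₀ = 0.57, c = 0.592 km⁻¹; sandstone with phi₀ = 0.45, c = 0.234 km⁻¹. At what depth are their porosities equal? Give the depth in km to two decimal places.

0.66 km

Set phi₀ₐ e^(−cₐz) = phi₀ᵦ e^(−cᵦz) ⇒ ln(phi₀ₐ/phi₀ᵦ) = (cₐ − cᵦ)·z
z = ln(0.57/0.45) / (0.592 − 0.234) = 0.2364 / 0.358 = 0.660 km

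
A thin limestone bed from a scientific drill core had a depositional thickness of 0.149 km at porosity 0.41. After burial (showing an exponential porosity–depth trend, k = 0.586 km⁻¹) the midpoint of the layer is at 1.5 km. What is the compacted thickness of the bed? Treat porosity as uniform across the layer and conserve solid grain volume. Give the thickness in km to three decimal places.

Porosity at 1.5 km: phi = 0.41·exp(−0.586×1.5) = 0.1702
Solid-volume conservation: h(1−phi) = h₀(1−phi₀) ⇒ h = h₀·(1−phi₀)/(1−phi)
h = 0.149 × (1 − 0.41)/(1 − 0.1702) = 0.149 × 0.7110 = 0.1059 km

0.106 km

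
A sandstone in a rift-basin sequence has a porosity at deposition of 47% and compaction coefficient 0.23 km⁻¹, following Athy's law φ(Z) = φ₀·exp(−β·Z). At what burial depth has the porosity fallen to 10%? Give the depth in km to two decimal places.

Invert Athy's law: Z = ln(φ₀/φ) / β
Z = ln(0.47/0.1) / 0.23 = ln(4.7) / 0.23 = 1.5476 / 0.23 = 6.729 km

6.73 km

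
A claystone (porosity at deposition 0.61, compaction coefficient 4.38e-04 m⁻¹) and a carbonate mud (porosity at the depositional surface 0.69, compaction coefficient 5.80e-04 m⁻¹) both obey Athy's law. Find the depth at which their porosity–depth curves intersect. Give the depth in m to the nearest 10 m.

870 m

Working in km (1 km = 1000 m; c in km⁻¹ = c in m⁻¹ × 1000):
Set phi₀ₐ e^(−cₐd) = phi₀ᵦ e^(−cᵦd) ⇒ ln(phi₀ₐ/phi₀ᵦ) = (cₐ − cᵦ)·d
d = ln(0.61/0.69) / (0.438 − 0.58) = -0.1232 / -0.142 = 0.868 km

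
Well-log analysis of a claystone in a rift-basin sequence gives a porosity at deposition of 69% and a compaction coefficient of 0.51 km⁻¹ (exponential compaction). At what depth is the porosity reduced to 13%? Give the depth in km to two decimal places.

Invert Athy's law: Z = ln(φ₀/φ) / c
Z = ln(0.69/0.13) / 0.51 = ln(5.308) / 0.51 = 1.6692 / 0.51 = 3.273 km

3.27 km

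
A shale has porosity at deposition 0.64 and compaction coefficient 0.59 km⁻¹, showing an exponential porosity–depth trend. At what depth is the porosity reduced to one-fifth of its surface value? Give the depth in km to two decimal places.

2.73 km

n/n₀ = 1/5 ⇒ exp(−k·Z) = 1/5 ⇒ Z = ln(5) / k
Z = 1.6094 / 0.59 = 2.728 km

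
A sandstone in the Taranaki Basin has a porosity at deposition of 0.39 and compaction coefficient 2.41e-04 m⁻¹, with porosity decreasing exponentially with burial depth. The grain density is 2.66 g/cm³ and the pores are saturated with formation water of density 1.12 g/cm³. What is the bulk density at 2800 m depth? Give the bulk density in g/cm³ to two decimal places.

Working in km (1 km = 1000 m; k in km⁻¹ = k in m⁻¹ × 1000):
Porosity at depth: n = 0.39·exp(−0.241×2.8) = 0.39×0.5093 = 0.1986
Bulk density: ρ_b = (1−n)ρ_g + n·ρ_f = 0.8014×2.66 + 0.1986×1.12
       = 2.132 + 0.222 = 2.354 g/cm³

2.35 g/cm³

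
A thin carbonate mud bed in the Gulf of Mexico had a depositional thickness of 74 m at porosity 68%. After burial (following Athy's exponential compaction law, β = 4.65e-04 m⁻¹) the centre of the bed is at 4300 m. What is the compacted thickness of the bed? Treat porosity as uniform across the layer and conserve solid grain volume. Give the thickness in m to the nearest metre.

26 m

Working in km (1 km = 1000 m; β in km⁻¹ = β in m⁻¹ × 1000):
Porosity at 4.3 km: n = 0.68·exp(−0.465×4.3) = 0.0921
Solid-volume conservation: h(1−n) = h₀(1−n₀) ⇒ h = h₀·(1−n₀)/(1−n)
h = 0.074 × (1 − 0.68)/(1 − 0.0921) = 0.074 × 0.3525 = 0.0261 km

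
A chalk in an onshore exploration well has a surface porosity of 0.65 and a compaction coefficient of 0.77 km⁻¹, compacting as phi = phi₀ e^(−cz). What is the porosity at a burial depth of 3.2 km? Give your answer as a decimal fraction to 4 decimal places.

phi = phi₀·exp(−c·z) = 0.65 × exp(−0.77 × 3.2) = 0.65 × exp(−2.464)
  = 0.65 × 0.0851 = 0.0553

0.0553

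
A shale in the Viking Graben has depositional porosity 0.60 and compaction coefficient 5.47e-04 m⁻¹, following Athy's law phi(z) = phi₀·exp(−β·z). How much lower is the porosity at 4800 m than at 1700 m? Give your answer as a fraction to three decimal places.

0.193

Working in km (1 km = 1000 m; β in km⁻¹ = β in m⁻¹ × 1000):
phi(1.7) = 0.6·e^(−0.547×1.7) = 0.2368
phi(4.8) = 0.6·e^(−0.547×4.8) = 0.0434
Δphi = 0.2368 − 0.0434 = 0.1933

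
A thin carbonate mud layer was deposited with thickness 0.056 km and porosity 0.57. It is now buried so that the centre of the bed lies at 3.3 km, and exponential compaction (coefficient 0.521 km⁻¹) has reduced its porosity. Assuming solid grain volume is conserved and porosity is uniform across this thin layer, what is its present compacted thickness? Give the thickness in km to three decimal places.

Porosity at 3.3 km: φ = 0.57·exp(−0.521×3.3) = 0.1021
Solid-volume conservation: h(1−φ) = h₀(1−φ₀) ⇒ h = h₀·(1−φ₀)/(1−φ)
h = 0.056 × (1 − 0.57)/(1 − 0.1021) = 0.056 × 0.4789 = 0.0268 km

0.027 km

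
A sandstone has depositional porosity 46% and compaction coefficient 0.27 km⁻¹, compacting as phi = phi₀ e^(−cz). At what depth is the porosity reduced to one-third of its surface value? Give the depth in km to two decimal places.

phi/phi₀ = 1/3 ⇒ exp(−c·z) = 1/3 ⇒ z = ln(3) / c
z = 1.0986 / 0.27 = 4.069 km

4.07 km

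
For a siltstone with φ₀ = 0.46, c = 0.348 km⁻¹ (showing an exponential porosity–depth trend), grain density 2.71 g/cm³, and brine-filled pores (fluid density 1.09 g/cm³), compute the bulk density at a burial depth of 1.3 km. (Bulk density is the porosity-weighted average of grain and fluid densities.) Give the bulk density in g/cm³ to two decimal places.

2.24 g/cm³

Porosity at depth: φ = 0.46·exp(−0.348×1.3) = 0.46×0.6361 = 0.2926
Bulk density: ρ_b = (1−φ)ρ_g + φ·ρ_f = 0.7074×2.71 + 0.2926×1.09
       = 1.917 + 0.319 = 2.236 g/cm³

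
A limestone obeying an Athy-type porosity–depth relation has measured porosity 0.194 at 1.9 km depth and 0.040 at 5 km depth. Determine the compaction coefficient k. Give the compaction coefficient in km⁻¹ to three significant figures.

Athy: n(d) = n₀ e^(−kd) ⇒ n₁/n₂ = e^{k(d₂−d₁)} ⇒ k = ln(n₁/n₂)/(d₂−d₁)
k = ln(0.194/0.04) / (5 − 1.9) = ln(4.85) / 3.1 = 1.5790 / 3.1 = 0.5093 km⁻¹

0.509 km⁻¹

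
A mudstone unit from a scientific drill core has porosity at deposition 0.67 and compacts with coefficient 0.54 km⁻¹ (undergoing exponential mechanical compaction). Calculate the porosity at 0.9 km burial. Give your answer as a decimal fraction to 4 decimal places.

n = n₀·exp(−c·Z) = 0.67 × exp(−0.54 × 0.9) = 0.67 × exp(−0.486)
  = 0.67 × 0.6151 = 0.4121

0.4121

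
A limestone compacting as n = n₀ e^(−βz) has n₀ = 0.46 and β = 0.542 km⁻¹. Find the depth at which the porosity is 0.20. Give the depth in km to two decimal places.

Invert Athy's law: z = ln(n₀/n) / β
z = ln(0.46/0.2) / 0.542 = ln(2.3) / 0.542 = 0.8329 / 0.542 = 1.537 km

1.54 km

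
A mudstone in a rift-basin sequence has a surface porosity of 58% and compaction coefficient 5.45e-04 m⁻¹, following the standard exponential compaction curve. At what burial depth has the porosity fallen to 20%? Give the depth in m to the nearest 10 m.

Working in km (1 km = 1000 m; β in km⁻¹ = β in m⁻¹ × 1000):
Invert Athy's law: d = ln(n₀/n) / β
d = ln(0.58/0.2) / 0.545 = ln(2.9) / 0.545 = 1.0647 / 0.545 = 1.954 km

1950 m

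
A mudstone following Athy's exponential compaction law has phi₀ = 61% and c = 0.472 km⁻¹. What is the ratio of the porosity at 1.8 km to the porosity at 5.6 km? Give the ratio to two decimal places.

6.01

phi(z₁)/phi(z₂) = e^(−c·z₁)/e^(−c·z₂) = e^{c(z₂−z₁)}
= exp(0.472 × 3.8) = exp(1.794) = 6.0111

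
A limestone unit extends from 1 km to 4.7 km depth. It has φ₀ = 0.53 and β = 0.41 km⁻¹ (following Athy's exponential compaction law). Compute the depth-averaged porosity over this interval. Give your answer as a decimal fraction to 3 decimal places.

0.181

⟨φ⟩ = (1/(Z₂−Z₁)) ∫ φ₀ e^(−βZ) dZ = φ₀·(e^(−β·Z₁) − e^(−β·Z₂)) / (β·(Z₂−Z₁))
e^(−0.41×1) = 0.6637; e^(−0.41×4.7) = 0.1456
⟨φ⟩ = 0.53 × (0.6637 − 0.1456) / (0.41 × 3.7) = 0.53 × 0.3415 = 0.1810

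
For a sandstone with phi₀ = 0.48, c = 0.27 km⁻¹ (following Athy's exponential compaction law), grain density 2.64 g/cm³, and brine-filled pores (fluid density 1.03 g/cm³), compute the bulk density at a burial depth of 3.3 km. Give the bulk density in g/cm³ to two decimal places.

2.32 g/cm³

Porosity at depth: phi = 0.48·exp(−0.27×3.3) = 0.48×0.4102 = 0.1969
Bulk density: ρ_b = (1−phi)ρ_g + phi·ρ_f = 0.8031×2.64 + 0.1969×1.03
       = 2.120 + 0.203 = 2.323 g/cm³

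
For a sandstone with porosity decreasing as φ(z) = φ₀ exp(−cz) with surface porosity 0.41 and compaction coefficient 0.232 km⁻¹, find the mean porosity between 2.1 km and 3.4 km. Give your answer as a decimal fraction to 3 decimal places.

⟨φ⟩ = (1/(z₂−z₁)) ∫ φ₀ e^(−cz) dz = φ₀·(e^(−c·z₁) − e^(−c·z₂)) / (c·(z₂−z₁))
e^(−0.232×2.1) = 0.6143; e^(−0.232×3.4) = 0.4544
⟨φ⟩ = 0.41 × (0.6143 − 0.4544) / (0.232 × 1.3) = 0.41 × 0.5304 = 0.2174

0.217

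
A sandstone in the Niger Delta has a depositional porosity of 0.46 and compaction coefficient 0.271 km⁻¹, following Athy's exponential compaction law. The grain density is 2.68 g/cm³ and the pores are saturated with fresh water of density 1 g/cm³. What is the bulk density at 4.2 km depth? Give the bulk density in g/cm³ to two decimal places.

2.43 g/cm³

Porosity at depth: n = 0.46·exp(−0.271×4.2) = 0.46×0.3204 = 0.1474
Bulk density: ρ_b = (1−n)ρ_g + n·ρ_f = 0.8526×2.68 + 0.1474×1
       = 2.285 + 0.147 = 2.432 g/cm³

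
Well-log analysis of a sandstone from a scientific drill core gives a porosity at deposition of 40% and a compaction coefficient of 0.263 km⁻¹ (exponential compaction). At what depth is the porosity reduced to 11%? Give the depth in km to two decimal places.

4.91 km

Invert Athy's law: z = ln(φ₀/φ) / k
z = ln(0.4/0.11) / 0.263 = ln(3.636) / 0.263 = 1.2910 / 0.263 = 4.909 km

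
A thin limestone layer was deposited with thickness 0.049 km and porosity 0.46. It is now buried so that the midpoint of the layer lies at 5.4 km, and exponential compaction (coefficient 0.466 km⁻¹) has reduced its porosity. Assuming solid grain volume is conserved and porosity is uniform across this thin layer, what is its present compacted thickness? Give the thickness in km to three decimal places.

Porosity at 5.4 km: phi = 0.46·exp(−0.466×5.4) = 0.0371
Solid-volume conservation: h(1−phi) = h₀(1−phi₀) ⇒ h = h₀·(1−phi₀)/(1−phi)
h = 0.049 × (1 − 0.46)/(1 − 0.0371) = 0.049 × 0.5608 = 0.0275 km

0.027 km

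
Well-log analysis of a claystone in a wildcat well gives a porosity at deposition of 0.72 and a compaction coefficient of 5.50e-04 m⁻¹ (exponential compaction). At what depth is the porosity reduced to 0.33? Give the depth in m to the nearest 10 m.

Working in km (1 km = 1000 m; β in km⁻¹ = β in m⁻¹ × 1000):
Invert Athy's law: d = ln(phi₀/phi) / β
d = ln(0.72/0.33) / 0.55 = ln(2.182) / 0.55 = 0.7802 / 0.55 = 1.418 km

1420 m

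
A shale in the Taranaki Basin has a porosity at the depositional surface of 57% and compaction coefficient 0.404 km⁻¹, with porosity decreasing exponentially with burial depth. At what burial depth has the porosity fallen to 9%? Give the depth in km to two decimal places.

4.57 km

Invert Athy's law: d = ln(phi₀/phi) / β
d = ln(0.57/0.09) / 0.404 = ln(6.333) / 0.404 = 1.8458 / 0.404 = 4.569 km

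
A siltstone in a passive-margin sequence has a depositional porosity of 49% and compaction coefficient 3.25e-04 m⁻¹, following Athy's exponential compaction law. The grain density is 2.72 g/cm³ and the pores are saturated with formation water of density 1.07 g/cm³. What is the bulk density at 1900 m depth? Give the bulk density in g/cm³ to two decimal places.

Working in km (1 km = 1000 m; β in km⁻¹ = β in m⁻¹ × 1000):
Porosity at depth: φ = 0.49·exp(−0.325×1.9) = 0.49×0.5393 = 0.2643
Bulk density: ρ_b = (1−φ)ρ_g + φ·ρ_f = 0.7357×2.72 + 0.2643×1.07
       = 2.001 + 0.283 = 2.284 g/cm³

2.28 g/cm³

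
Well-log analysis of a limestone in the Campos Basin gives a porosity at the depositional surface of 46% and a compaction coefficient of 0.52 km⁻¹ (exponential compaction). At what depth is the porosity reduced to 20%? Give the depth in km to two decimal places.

1.60 km

Invert Athy's law: Z = ln(φ₀/φ) / c
Z = ln(0.46/0.2) / 0.52 = ln(2.3) / 0.52 = 0.8329 / 0.52 = 1.602 km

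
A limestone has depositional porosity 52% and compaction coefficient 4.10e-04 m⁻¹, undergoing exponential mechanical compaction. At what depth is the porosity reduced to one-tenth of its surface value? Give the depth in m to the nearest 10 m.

5620 m

Working in km (1 km = 1000 m; c in km⁻¹ = c in m⁻¹ × 1000):
φ/φ₀ = 1/10 ⇒ exp(−c·Z) = 1/10 ⇒ Z = ln(10) / c
Z = 2.3026 / 0.41 = 5.616 km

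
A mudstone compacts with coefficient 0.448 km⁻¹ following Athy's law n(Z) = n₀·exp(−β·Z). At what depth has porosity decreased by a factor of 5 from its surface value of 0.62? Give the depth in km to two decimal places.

3.59 km

n/n₀ = 1/5 ⇒ exp(−β·Z) = 1/5 ⇒ Z = ln(5) / β
Z = 1.6094 / 0.448 = 3.592 km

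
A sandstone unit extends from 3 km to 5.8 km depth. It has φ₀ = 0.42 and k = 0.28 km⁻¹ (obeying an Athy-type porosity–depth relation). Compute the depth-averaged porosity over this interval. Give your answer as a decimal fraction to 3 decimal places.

⟨φ⟩ = (1/(z₂−z₁)) ∫ φ₀ e^(−kz) dz = φ₀·(e^(−k·z₁) − e^(−k·z₂)) / (k·(z₂−z₁))
e^(−0.28×3) = 0.4317; e^(−0.28×5.8) = 0.1971
⟨φ⟩ = 0.42 × (0.4317 − 0.1971) / (0.28 × 2.8) = 0.42 × 0.2992 = 0.1257

0.126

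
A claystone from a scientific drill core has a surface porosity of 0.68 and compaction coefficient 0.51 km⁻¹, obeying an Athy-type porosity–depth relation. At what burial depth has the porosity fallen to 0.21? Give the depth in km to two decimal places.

2.30 km

Invert Athy's law: Z = ln(n₀/n) / k
Z = ln(0.68/0.21) / 0.51 = ln(3.238) / 0.51 = 1.1750 / 0.51 = 2.304 km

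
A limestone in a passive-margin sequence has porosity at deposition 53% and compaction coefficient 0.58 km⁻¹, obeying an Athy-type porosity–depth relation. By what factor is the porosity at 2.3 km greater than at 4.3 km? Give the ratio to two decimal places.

3.19

phi(z₁)/phi(z₂) = e^(−k·z₁)/e^(−k·z₂) = e^{k(z₂−z₁)}
= exp(0.58 × 2) = exp(1.16) = 3.1899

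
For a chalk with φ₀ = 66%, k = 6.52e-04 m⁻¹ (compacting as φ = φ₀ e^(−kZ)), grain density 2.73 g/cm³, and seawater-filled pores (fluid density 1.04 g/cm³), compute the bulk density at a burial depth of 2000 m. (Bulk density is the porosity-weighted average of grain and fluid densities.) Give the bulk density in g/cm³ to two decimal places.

2.43 g/cm³

Working in km (1 km = 1000 m; k in km⁻¹ = k in m⁻¹ × 1000):
Porosity at depth: φ = 0.66·exp(−0.652×2) = 0.66×0.2714 = 0.1792
Bulk density: ρ_b = (1−φ)ρ_g + φ·ρ_f = 0.8208×2.73 + 0.1792×1.04
       = 2.241 + 0.186 = 2.427 g/cm³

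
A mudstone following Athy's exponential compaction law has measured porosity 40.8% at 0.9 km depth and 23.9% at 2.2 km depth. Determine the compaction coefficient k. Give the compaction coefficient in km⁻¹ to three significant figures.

Athy: phi(z) = phi₀ e^(−kz) ⇒ phi₁/phi₂ = e^{k(z₂−z₁)} ⇒ k = ln(phi₁/phi₂)/(z₂−z₁)
k = ln(0.408/0.239) / (2.2 − 0.9) = ln(1.707) / 1.3 = 0.5348 / 1.3 = 0.4114 km⁻¹

0.411 km⁻¹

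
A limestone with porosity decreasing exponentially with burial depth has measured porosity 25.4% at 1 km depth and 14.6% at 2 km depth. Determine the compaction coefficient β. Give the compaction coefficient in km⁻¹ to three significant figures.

0.554 km⁻¹

Athy: φ(d) = φ₀ e^(−βd) ⇒ φ₁/φ₂ = e^{β(d₂−d₁)} ⇒ β = ln(φ₁/φ₂)/(d₂−d₁)
β = ln(0.254/0.146) / (2 − 1) = ln(1.74) / 1 = 0.5537 / 1 = 0.5537 km⁻¹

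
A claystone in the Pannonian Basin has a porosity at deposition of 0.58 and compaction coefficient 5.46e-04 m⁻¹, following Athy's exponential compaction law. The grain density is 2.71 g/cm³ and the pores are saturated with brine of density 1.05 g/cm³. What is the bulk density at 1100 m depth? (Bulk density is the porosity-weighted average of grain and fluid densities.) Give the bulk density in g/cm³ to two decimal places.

2.18 g/cm³

Working in km (1 km = 1000 m; k in km⁻¹ = k in m⁻¹ × 1000):
Porosity at depth: φ = 0.58·exp(−0.546×1.1) = 0.58×0.5485 = 0.3181
Bulk density: ρ_b = (1−φ)ρ_g + φ·ρ_f = 0.6819×2.71 + 0.3181×1.05
       = 1.848 + 0.334 = 2.182 g/cm³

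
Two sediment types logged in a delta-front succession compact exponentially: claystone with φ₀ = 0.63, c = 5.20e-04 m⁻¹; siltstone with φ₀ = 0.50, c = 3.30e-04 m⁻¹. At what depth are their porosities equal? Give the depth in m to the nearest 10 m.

1220 m

Working in km (1 km = 1000 m; c in km⁻¹ = c in m⁻¹ × 1000):
Set φ₀ₐ e^(−cₐZ) = φ₀ᵦ e^(−cᵦZ) ⇒ ln(φ₀ₐ/φ₀ᵦ) = (cₐ − cᵦ)·Z
Z = ln(0.63/0.5) / (0.52 − 0.33) = 0.2311 / 0.19 = 1.216 km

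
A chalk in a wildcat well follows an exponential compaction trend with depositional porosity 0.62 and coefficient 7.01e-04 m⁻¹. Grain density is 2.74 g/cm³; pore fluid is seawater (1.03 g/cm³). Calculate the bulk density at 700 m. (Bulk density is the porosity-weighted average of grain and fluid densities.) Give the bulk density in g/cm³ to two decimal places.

2.09 g/cm³

Working in km (1 km = 1000 m; β in km⁻¹ = β in m⁻¹ × 1000):
Porosity at depth: φ = 0.62·exp(−0.701×0.7) = 0.62×0.6122 = 0.3796
Bulk density: ρ_b = (1−φ)ρ_g + φ·ρ_f = 0.6204×2.74 + 0.3796×1.03
       = 1.700 + 0.391 = 2.091 g/cm³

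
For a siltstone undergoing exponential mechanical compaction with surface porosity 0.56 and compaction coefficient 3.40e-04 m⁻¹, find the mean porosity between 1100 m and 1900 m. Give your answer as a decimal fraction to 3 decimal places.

0.337

Working in km (1 km = 1000 m; k in km⁻¹ = k in m⁻¹ × 1000):
⟨n⟩ = (1/(Z₂−Z₁)) ∫ n₀ e^(−kZ) dZ = n₀·(e^(−k·Z₁) − e^(−k·Z₂)) / (k·(Z₂−Z₁))
e^(−0.34×1.1) = 0.6880; e^(−0.34×1.9) = 0.5241
⟨n⟩ = 0.56 × (0.6880 − 0.5241) / (0.34 × 0.8) = 0.56 × 0.6023 = 0.3373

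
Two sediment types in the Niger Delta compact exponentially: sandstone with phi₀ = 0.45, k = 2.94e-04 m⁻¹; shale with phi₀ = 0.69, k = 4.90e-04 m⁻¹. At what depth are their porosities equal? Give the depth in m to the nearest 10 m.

2180 m

Working in km (1 km = 1000 m; k in km⁻¹ = k in m⁻¹ × 1000):
Set phi₀ₐ e^(−kₐz) = phi₀ᵦ e^(−kᵦz) ⇒ ln(phi₀ₐ/phi₀ᵦ) = (kₐ − kᵦ)·z
z = ln(0.45/0.69) / (0.294 − 0.49) = -0.4274 / -0.196 = 2.181 km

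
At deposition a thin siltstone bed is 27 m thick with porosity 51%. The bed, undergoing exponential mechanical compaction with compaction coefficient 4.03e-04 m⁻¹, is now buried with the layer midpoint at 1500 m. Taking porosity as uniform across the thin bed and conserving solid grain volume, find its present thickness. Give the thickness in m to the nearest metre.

18 m

Working in km (1 km = 1000 m; β in km⁻¹ = β in m⁻¹ × 1000):
Porosity at 1.5 km: phi = 0.51·exp(−0.403×1.5) = 0.2786
Solid-volume conservation: h(1−phi) = h₀(1−phi₀) ⇒ h = h₀·(1−phi₀)/(1−phi)
h = 0.027 × (1 − 0.51)/(1 − 0.2786) = 0.027 × 0.6793 = 0.0183 km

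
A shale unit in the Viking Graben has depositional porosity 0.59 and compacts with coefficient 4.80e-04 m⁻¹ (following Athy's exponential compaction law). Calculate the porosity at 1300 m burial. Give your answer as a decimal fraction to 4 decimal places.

0.3161

Working in km (1 km = 1000 m; k in km⁻¹ = k in m⁻¹ × 1000):
phi = phi₀·exp(−k·d) = 0.59 × exp(−0.48 × 1.3) = 0.59 × exp(−0.624)
  = 0.59 × 0.5358 = 0.3161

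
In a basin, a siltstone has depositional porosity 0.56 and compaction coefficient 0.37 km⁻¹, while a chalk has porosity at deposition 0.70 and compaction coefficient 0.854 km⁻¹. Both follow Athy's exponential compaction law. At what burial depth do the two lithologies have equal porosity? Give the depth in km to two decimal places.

0.46 km

Set phi₀ₐ e^(−βₐZ) = phi₀ᵦ e^(−βᵦZ) ⇒ ln(phi₀ₐ/phi₀ᵦ) = (βₐ − βᵦ)·Z
Z = ln(0.56/0.7) / (0.37 − 0.854) = -0.2231 / -0.484 = 0.461 km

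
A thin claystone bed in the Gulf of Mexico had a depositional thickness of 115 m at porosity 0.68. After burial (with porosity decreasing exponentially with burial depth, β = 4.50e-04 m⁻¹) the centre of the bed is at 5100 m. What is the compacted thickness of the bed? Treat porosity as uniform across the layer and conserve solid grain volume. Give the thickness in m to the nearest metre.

Working in km (1 km = 1000 m; β in km⁻¹ = β in m⁻¹ × 1000):
Porosity at 5.1 km: phi = 0.68·exp(−0.45×5.1) = 0.0685
Solid-volume conservation: h(1−phi) = h₀(1−phi₀) ⇒ h = h₀·(1−phi₀)/(1−phi)
h = 0.115 × (1 − 0.68)/(1 − 0.0685) = 0.115 × 0.3435 = 0.0395 km

40 m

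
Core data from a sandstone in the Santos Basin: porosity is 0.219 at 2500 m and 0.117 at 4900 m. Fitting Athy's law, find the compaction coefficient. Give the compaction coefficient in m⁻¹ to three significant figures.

Working in km (1 km = 1000 m; k in km⁻¹ = k in m⁻¹ × 1000):
Athy: φ(z) = φ₀ e^(−kz) ⇒ φ₁/φ₂ = e^{k(z₂−z₁)} ⇒ k = ln(φ₁/φ₂)/(z₂−z₁)
k = ln(0.219/0.117) / (4.9 − 2.5) = ln(1.872) / 2.4 = 0.6269 / 2.4 = 0.2612 km⁻¹

0.000261 m⁻¹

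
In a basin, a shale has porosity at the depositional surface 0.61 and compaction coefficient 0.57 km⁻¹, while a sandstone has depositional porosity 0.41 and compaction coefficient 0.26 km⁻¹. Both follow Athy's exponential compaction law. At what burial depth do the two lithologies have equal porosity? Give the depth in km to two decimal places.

Set n₀ₐ e^(−βₐd) = n₀ᵦ e^(−βᵦd) ⇒ ln(n₀ₐ/n₀ᵦ) = (βₐ − βᵦ)·d
d = ln(0.61/0.41) / (0.57 − 0.26) = 0.3973 / 0.31 = 1.282 km

1.28 km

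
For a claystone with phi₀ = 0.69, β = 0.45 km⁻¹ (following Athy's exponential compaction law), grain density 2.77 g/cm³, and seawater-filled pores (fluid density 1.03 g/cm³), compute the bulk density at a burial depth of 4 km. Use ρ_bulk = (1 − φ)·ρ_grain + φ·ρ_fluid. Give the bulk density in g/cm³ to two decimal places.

2.57 g/cm³

Porosity at depth: phi = 0.69·exp(−0.45×4) = 0.69×0.1653 = 0.1141
Bulk density: ρ_b = (1−phi)ρ_g + phi·ρ_f = 0.8859×2.77 + 0.1141×1.03
       = 2.454 + 0.117 = 2.572 g/cm³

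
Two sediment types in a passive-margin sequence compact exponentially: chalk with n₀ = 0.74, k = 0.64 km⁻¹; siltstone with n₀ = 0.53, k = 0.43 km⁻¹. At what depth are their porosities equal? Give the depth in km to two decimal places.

1.59 km

Set n₀ₐ e^(−kₐZ) = n₀ᵦ e^(−kᵦZ) ⇒ ln(n₀ₐ/n₀ᵦ) = (kₐ − kᵦ)·Z
Z = ln(0.74/0.53) / (0.64 − 0.43) = 0.3338 / 0.21 = 1.589 km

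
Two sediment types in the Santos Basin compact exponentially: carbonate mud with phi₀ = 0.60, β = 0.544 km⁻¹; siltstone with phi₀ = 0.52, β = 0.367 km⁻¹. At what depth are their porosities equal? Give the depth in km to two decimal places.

0.81 km

Set phi₀ₐ e^(−βₐz) = phi₀ᵦ e^(−βᵦz) ⇒ ln(phi₀ₐ/phi₀ᵦ) = (βₐ − βᵦ)·z
z = ln(0.6/0.52) / (0.544 − 0.367) = 0.1431 / 0.177 = 0.808 km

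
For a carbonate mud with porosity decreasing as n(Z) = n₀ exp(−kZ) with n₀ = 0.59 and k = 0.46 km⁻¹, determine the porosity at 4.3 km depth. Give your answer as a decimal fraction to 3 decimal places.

0.082

n = n₀·exp(−k·Z) = 0.59 × exp(−0.46 × 4.3) = 0.59 × exp(−1.978)
  = 0.59 × 0.1383 = 0.0816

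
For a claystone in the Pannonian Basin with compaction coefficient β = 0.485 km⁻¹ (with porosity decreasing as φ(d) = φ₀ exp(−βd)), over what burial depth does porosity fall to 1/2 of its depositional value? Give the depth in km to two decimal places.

φ/φ₀ = 1/2 ⇒ exp(−β·d) = 1/2 ⇒ d = ln(2) / β
d = 0.6931 / 0.485 = 1.429 km

1.43 km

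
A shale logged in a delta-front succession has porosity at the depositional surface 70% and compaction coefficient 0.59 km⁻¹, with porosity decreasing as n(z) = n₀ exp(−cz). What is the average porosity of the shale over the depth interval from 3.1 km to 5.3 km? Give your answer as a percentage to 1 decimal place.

⟨n⟩ = (1/(z₂−z₁)) ∫ n₀ e^(−cz) dz = n₀·(e^(−c·z₁) − e^(−c·z₂)) / (c·(z₂−z₁))
e^(−0.59×3.1) = 0.1606; e^(−0.59×5.3) = 0.0438
⟨n⟩ = 0.7 × (0.1606 − 0.0438) / (0.59 × 2.2) = 0.7 × 0.0899 = 0.0629

6.3%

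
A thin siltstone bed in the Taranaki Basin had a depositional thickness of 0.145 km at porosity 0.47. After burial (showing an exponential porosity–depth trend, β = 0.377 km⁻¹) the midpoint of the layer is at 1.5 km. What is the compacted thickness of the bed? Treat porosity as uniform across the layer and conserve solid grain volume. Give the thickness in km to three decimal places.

0.105 km

Porosity at 1.5 km: n = 0.47·exp(−0.377×1.5) = 0.2670
Solid-volume conservation: h(1−n) = h₀(1−n₀) ⇒ h = h₀·(1−n₀)/(1−n)
h = 0.145 × (1 − 0.47)/(1 − 0.2670) = 0.145 × 0.7231 = 0.1048 km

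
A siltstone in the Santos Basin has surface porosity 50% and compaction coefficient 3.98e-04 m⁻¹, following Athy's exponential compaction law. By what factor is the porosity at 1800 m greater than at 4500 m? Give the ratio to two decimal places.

Working in km (1 km = 1000 m; β in km⁻¹ = β in m⁻¹ × 1000):
n(z₁)/n(z₂) = e^(−β·z₁)/e^(−β·z₂) = e^{β(z₂−z₁)}
= exp(0.398 × 2.7) = exp(1.075) = 2.9288

2.93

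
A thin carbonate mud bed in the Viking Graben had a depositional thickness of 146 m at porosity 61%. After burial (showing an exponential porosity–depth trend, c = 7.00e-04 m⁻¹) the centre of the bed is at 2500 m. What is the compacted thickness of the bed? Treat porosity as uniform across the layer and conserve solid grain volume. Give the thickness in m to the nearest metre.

64 m

Working in km (1 km = 1000 m; c in km⁻¹ = c in m⁻¹ × 1000):
Porosity at 2.5 km: φ = 0.61·exp(−0.7×2.5) = 0.1060
Solid-volume conservation: h(1−φ) = h₀(1−φ₀) ⇒ h = h₀·(1−φ₀)/(1−φ)
h = 0.146 × (1 − 0.61)/(1 − 0.1060) = 0.146 × 0.4362 = 0.0637 km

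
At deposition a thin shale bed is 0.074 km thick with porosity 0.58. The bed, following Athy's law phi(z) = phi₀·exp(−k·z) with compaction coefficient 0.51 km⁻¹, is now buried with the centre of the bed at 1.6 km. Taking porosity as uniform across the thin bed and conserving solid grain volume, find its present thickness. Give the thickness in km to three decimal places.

0.042 km

Porosity at 1.6 km: phi = 0.58·exp(−0.51×1.6) = 0.2565
Solid-volume conservation: h(1−phi) = h₀(1−phi₀) ⇒ h = h₀·(1−phi₀)/(1−phi)
h = 0.074 × (1 − 0.58)/(1 − 0.2565) = 0.074 × 0.5649 = 0.0418 km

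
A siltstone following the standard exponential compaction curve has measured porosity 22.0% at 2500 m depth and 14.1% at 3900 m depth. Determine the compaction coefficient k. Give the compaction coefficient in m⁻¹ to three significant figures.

0.000318 m⁻¹

Working in km (1 km = 1000 m; k in km⁻¹ = k in m⁻¹ × 1000):
Athy: phi(z) = phi₀ e^(−kz) ⇒ phi₁/phi₂ = e^{k(z₂−z₁)} ⇒ k = ln(phi₁/phi₂)/(z₂−z₁)
k = ln(0.22/0.141) / (3.9 − 2.5) = ln(1.56) / 1.4 = 0.4449 / 1.4 = 0.3178 km⁻¹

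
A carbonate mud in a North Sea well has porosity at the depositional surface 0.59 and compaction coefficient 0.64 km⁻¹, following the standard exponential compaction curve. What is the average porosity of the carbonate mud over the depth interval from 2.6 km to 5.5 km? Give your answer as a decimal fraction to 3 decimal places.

0.051

⟨φ⟩ = (1/(d₂−d₁)) ∫ φ₀ e^(−kd) dd = φ₀·(e^(−k·d₁) − e^(−k·d₂)) / (k·(d₂−d₁))
e^(−0.64×2.6) = 0.1894; e^(−0.64×5.5) = 0.0296
⟨φ⟩ = 0.59 × (0.1894 − 0.0296) / (0.64 × 2.9) = 0.59 × 0.0861 = 0.0508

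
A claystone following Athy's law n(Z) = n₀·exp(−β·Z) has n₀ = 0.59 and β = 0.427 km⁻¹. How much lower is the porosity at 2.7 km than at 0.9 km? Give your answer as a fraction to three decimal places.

0.215

n(0.9) = 0.59·e^(−0.427×0.9) = 0.4017
n(2.7) = 0.59·e^(−0.427×2.7) = 0.1863
Δn = 0.4017 − 0.1863 = 0.2155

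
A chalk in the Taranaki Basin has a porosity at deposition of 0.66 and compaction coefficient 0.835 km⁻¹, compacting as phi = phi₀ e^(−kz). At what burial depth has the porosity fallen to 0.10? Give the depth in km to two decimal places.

2.26 km

Invert Athy's law: z = ln(phi₀/phi) / k
z = ln(0.66/0.1) / 0.835 = ln(6.6) / 0.835 = 1.8871 / 0.835 = 2.260 km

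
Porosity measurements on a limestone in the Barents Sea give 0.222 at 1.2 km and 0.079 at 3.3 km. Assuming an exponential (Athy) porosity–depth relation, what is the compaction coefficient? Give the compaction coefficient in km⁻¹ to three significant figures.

0.492 km⁻¹

Athy: n(Z) = n₀ e^(−kZ) ⇒ n₁/n₂ = e^{k(Z₂−Z₁)} ⇒ k = ln(n₁/n₂)/(Z₂−Z₁)
k = ln(0.222/0.079) / (3.3 − 1.2) = ln(2.81) / 2.1 = 1.0332 / 2.1 = 0.492 km⁻¹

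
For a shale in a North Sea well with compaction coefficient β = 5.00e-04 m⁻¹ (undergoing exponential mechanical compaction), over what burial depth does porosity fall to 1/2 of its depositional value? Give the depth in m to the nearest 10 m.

Working in km (1 km = 1000 m; β in km⁻¹ = β in m⁻¹ × 1000):
phi/phi₀ = 1/2 ⇒ exp(−β·Z) = 1/2 ⇒ Z = ln(2) / β
Z = 0.6931 / 0.5 = 1.386 km

1390 m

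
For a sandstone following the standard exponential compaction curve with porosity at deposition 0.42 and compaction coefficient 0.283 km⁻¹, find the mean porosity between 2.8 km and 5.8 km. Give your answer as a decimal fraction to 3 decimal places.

0.128

⟨n⟩ = (1/(z₂−z₁)) ∫ n₀ e^(−kz) dz = n₀·(e^(−k·z₁) − e^(−k·z₂)) / (k·(z₂−z₁))
e^(−0.283×2.8) = 0.4528; e^(−0.283×5.8) = 0.1937
⟨n⟩ = 0.42 × (0.4528 − 0.1937) / (0.283 × 3) = 0.42 × 0.3051 = 0.1282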